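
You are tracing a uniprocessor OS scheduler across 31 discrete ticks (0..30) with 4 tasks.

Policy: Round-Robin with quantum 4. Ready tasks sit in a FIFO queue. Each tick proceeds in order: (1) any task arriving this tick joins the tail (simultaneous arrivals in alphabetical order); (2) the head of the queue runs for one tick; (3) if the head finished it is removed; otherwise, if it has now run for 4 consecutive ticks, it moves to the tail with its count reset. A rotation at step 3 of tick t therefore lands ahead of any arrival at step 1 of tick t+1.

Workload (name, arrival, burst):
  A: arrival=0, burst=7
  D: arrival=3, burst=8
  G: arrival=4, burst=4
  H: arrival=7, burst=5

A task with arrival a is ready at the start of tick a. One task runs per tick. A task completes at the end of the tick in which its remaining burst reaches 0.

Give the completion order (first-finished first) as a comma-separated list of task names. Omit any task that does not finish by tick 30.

completion order = A, G, D, H

t=0: queue=[A] q_used=0 → run A
t=1: queue=[A] q_used=1 → run A
t=2: queue=[A] q_used=2 → run A
t=3: queue=[A,D] q_used=3 → run A
t=4: queue=[D,A,G] q_used=0 → run D
t=5: queue=[D,A,G] q_used=1 → run D
t=6: queue=[D,A,G] q_used=2 → run D
t=7: queue=[D,A,G,H] q_used=3 → run D
t=8: queue=[A,G,H,D] q_used=0 → run A
t=9: queue=[A,G,H,D] q_used=1 → run A
t=10: queue=[A,G,H,D] q_used=2 → run A
t=11: queue=[G,H,D] q_used=0 → run G
t=12: queue=[G,H,D] q_used=1 → run G
t=13: queue=[G,H,D] q_used=2 → run G
t=14: queue=[G,H,D] q_used=3 → run G
t=15: queue=[H,D] q_used=0 → run H
t=16: queue=[H,D] q_used=1 → run H
t=17: queue=[H,D] q_used=2 → run H
t=18: queue=[H,D] q_used=3 → run H
t=19: queue=[D,H] q_used=0 → run D
t=20: queue=[D,H] q_used=1 → run D
t=21: queue=[D,H] q_used=2 → run D
t=22: queue=[D,H] q_used=3 → run D
t=23: queue=[H] q_used=0 → run H
t=24: (idle)
t=25: (idle)
t=26: (idle)
t=27: (idle)
t=28: (idle)
t=29: (idle)
t=30: (idle)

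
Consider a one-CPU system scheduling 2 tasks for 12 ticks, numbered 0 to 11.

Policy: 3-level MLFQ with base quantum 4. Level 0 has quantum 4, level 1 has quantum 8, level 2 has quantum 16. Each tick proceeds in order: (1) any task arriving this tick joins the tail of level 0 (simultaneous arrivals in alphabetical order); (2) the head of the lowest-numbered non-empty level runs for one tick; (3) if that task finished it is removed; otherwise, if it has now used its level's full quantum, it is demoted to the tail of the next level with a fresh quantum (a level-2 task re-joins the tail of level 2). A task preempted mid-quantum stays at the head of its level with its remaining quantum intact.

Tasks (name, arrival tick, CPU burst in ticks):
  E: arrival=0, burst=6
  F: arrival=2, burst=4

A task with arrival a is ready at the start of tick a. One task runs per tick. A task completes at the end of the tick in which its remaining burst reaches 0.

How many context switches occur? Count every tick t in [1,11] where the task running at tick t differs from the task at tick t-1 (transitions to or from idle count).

context switches = 3

t=0: L0/L1/L2 = E/-/- → run E
t=1: L0/L1/L2 = E/-/- → run E
t=2: L0/L1/L2 = EF/-/- → run E
t=3: L0/L1/L2 = EF/-/- → run E
t=4: L0/L1/L2 = F/E/- → run F
t=5: L0/L1/L2 = F/E/- → run F
t=6: L0/L1/L2 = F/E/- → run F
t=7: L0/L1/L2 = F/E/- → run F
t=8: L0/L1/L2 = -/E/- → run E
t=9: L0/L1/L2 = -/E/- → run E
t=10: (idle)
t=11: (idle)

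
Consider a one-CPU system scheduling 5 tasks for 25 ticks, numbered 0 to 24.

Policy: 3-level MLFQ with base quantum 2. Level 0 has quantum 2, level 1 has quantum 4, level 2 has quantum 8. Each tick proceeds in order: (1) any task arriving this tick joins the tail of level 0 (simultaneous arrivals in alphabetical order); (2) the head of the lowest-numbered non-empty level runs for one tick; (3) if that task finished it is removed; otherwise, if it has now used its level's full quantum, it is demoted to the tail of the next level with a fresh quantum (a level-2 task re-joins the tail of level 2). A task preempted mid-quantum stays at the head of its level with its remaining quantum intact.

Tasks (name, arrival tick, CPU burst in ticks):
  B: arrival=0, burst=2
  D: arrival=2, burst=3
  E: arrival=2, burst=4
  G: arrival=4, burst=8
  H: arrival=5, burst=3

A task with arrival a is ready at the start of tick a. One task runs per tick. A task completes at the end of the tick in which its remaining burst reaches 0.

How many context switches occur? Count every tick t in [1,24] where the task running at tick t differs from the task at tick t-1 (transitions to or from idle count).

t=0: L0/L1/L2 = B/-/- → run B
t=1: L0/L1/L2 = B/-/- → run B
t=2: L0/L1/L2 = DE/-/- → run D
t=3: L0/L1/L2 = DE/-/- → run D
t=4: L0/L1/L2 = EG/D/- → run E
t=5: L0/L1/L2 = EGH/D/- → run E
t=6: L0/L1/L2 = GH/DE/- → run G
t=7: L0/L1/L2 = GH/DE/- → run G
t=8: L0/L1/L2 = H/DEG/- → run H
t=9: L0/L1/L2 = H/DEG/- → run H
t=10: L0/L1/L2 = -/DEGH/- → run D
t=11: L0/L1/L2 = -/EGH/- → run E
t=12: L0/L1/L2 = -/EGH/- → run E
t=13: L0/L1/L2 = -/GH/- → run G
t=14: L0/L1/L2 = -/GH/- → run G
t=15: L0/L1/L2 = -/GH/- → run G
t=16: L0/L1/L2 = -/GH/- → run G
t=17: L0/L1/L2 = -/H/G → run H
t=18: L0/L1/L2 = -/-/G → run G
t=19: L0/L1/L2 = -/-/G → run G
t=20: (idle)
t=21: (idle)
t=22: (idle)
t=23: (idle)
t=24: (idle)

context switches = 10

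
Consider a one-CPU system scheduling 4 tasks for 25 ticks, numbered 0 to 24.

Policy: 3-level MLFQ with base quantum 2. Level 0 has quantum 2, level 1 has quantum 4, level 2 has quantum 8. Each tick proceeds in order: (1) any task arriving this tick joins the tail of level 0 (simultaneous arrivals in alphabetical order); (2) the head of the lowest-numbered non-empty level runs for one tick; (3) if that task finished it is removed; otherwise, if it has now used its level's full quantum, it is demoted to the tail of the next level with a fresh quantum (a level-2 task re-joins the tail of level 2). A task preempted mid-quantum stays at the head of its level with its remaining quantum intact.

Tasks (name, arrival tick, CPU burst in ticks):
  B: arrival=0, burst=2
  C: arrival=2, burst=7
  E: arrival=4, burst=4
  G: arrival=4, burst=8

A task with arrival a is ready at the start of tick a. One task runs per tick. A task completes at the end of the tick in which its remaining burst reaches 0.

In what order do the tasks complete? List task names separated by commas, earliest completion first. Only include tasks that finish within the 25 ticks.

completion order = B, E, C, G

t=0: L0/L1/L2 = B/-/- → run B
t=1: L0/L1/L2 = B/-/- → run B
t=2: L0/L1/L2 = C/-/- → run C
t=3: L0/L1/L2 = C/-/- → run C
t=4: L0/L1/L2 = EG/C/- → run E
t=5: L0/L1/L2 = EG/C/- → run E
t=6: L0/L1/L2 = G/CE/- → run G
t=7: L0/L1/L2 = G/CE/- → run G
t=8: L0/L1/L2 = -/CEG/- → run C
t=9: L0/L1/L2 = -/CEG/- → run C
t=10: L0/L1/L2 = -/CEG/- → run C
t=11: L0/L1/L2 = -/CEG/- → run C
t=12: L0/L1/L2 = -/EG/C → run E
t=13: L0/L1/L2 = -/EG/C → run E
t=14: L0/L1/L2 = -/G/C → run G
t=15: L0/L1/L2 = -/G/C → run G
t=16: L0/L1/L2 = -/G/C → run G
t=17: L0/L1/L2 = -/G/C → run G
t=18: L0/L1/L2 = -/-/CG → run C
t=19: L0/L1/L2 = -/-/G → run G
t=20: L0/L1/L2 = -/-/G → run G
t=21: (idle)
t=22: (idle)
t=23: (idle)
t=24: (idle)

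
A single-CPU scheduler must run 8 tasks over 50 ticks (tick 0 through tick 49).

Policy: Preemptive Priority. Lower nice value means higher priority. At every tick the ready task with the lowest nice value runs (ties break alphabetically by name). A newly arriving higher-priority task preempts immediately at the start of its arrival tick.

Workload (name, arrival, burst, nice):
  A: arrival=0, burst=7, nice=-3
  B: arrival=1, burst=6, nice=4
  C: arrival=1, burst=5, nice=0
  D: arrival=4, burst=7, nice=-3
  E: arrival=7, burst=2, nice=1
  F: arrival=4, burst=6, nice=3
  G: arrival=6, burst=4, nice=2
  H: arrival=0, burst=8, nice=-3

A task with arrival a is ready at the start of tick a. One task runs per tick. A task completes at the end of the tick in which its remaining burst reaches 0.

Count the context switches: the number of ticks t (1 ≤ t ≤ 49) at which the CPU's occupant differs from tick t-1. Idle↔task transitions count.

context switches = 8

t=0: ready={A,H} → run A
t=1: ready={A,B,C,H} → run A
t=2: ready={A,B,C,H} → run A
t=3: ready={A,B,C,H} → run A
t=4: ready={A,B,C,D,F,H} → run A
t=5: ready={A,B,C,D,F,H} → run A
t=6: ready={A,B,C,D,F,G,H} → run A
t=7: ready={B,C,D,E,F,G,H} → run D
t=8: ready={B,C,D,E,F,G,H} → run D
t=9: ready={B,C,D,E,F,G,H} → run D
t=10: ready={B,C,D,E,F,G,H} → run D
t=11: ready={B,C,D,E,F,G,H} → run D
t=12: ready={B,C,D,E,F,G,H} → run D
t=13: ready={B,C,D,E,F,G,H} → run D
t=14: ready={B,C,E,F,G,H} → run H
t=15: ready={B,C,E,F,G,H} → run H
t=16: ready={B,C,E,F,G,H} → run H
t=17: ready={B,C,E,F,G,H} → run H
t=18: ready={B,C,E,F,G,H} → run H
t=19: ready={B,C,E,F,G,H} → run H
t=20: ready={B,C,E,F,G,H} → run H
t=21: ready={B,C,E,F,G,H} → run H
t=22: ready={B,C,E,F,G} → run C
t=23: ready={B,C,E,F,G} → run C
t=24: ready={B,C,E,F,G} → run C
t=25: ready={B,C,E,F,G} → run C
t=26: ready={B,C,E,F,G} → run C
t=27: ready={B,E,F,G} → run E
t=28: ready={B,E,F,G} → run E
t=29: ready={B,F,G} → run G
t=30: ready={B,F,G} → run G
t=31: ready={B,F,G} → run G
t=32: ready={B,F,G} → run G
t=33: ready={B,F} → run F
t=34: ready={B,F} → run F
t=35: ready={B,F} → run F
t=36: ready={B,F} → run F
t=37: ready={B,F} → run F
t=38: ready={B,F} → run F
t=39: ready={B} → run B
t=40: ready={B} → run B
t=41: ready={B} → run B
t=42: ready={B} → run B
t=43: ready={B} → run B
t=44: ready={B} → run B
t=45: (idle)
t=46: (idle)
t=47: (idle)
t=48: (idle)
t=49: (idle)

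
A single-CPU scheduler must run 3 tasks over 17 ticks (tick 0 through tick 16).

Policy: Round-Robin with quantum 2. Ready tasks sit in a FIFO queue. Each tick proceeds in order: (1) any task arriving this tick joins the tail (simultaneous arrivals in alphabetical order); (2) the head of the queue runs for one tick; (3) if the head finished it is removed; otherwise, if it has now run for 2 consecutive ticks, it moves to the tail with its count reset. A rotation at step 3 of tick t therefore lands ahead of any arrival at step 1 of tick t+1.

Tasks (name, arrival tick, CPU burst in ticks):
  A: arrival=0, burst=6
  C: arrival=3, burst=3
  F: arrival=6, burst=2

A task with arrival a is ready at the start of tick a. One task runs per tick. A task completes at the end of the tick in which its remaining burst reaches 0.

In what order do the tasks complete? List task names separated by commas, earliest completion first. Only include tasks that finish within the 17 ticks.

t=0: queue=[A] q_used=0 → run A
t=1: queue=[A] q_used=1 → run A
t=2: queue=[A] q_used=0 → run A
t=3: queue=[A,C] q_used=1 → run A
t=4: queue=[C,A] q_used=0 → run C
t=5: queue=[C,A] q_used=1 → run C
t=6: queue=[A,C,F] q_used=0 → run A
t=7: queue=[A,C,F] q_used=1 → run A
t=8: queue=[C,F] q_used=0 → run C
t=9: queue=[F] q_used=0 → run F
t=10: queue=[F] q_used=1 → run F
t=11: (idle)
t=12: (idle)
t=13: (idle)
t=14: (idle)
t=15: (idle)
t=16: (idle)

completion order = A, C, F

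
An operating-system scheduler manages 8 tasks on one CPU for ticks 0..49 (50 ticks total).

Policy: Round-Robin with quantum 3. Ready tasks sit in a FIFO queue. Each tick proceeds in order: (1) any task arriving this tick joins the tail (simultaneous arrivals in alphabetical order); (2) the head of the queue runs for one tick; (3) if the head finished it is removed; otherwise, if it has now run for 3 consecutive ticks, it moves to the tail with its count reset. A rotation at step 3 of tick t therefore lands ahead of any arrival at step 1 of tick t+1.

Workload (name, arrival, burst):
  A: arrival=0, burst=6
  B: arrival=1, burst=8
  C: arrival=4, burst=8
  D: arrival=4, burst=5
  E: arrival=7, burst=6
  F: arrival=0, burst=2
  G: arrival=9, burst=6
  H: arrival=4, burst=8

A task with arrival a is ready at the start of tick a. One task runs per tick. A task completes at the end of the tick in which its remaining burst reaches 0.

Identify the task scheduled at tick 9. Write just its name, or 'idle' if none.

t=0: queue=[A,F] q_used=0 → run A
t=1: queue=[A,F,B] q_used=1 → run A
t=2: queue=[A,F,B] q_used=2 → run A
t=3: queue=[F,B,A] q_used=0 → run F
t=4: queue=[F,B,A,C,D,H] q_used=1 → run F
t=5: queue=[B,A,C,D,H] q_used=0 → run B
t=6: queue=[B,A,C,D,H] q_used=1 → run B
t=7: queue=[B,A,C,D,H,E] q_used=2 → run B
t=8: queue=[A,C,D,H,E,B] q_used=0 → run A
t=9: queue=[A,C,D,H,E,B,G] q_used=1 → run A
t=10: queue=[A,C,D,H,E,B,G] q_used=2 → run A
t=11: queue=[C,D,H,E,B,G] q_used=0 → run C
t=12: queue=[C,D,H,E,B,G] q_used=1 → run C
t=13: queue=[C,D,H,E,B,G] q_used=2 → run C
t=14: queue=[D,H,E,B,G,C] q_used=0 → run D
t=15: queue=[D,H,E,B,G,C] q_used=1 → run D
t=16: queue=[D,H,E,B,G,C] q_used=2 → run D
t=17: queue=[H,E,B,G,C,D] q_used=0 → run H
t=18: queue=[H,E,B,G,C,D] q_used=1 → run H
t=19: queue=[H,E,B,G,C,D] q_used=2 → run H
t=20: queue=[E,B,G,C,D,H] q_used=0 → run E
t=21: queue=[E,B,G,C,D,H] q_used=1 → run E
t=22: queue=[E,B,G,C,D,H] q_used=2 → run E
t=23: queue=[B,G,C,D,H,E] q_used=0 → run B
t=24: queue=[B,G,C,D,H,E] q_used=1 → run B
t=25: queue=[B,G,C,D,H,E] q_used=2 → run B
t=26: queue=[G,C,D,H,E,B] q_used=0 → run G
t=27: queue=[G,C,D,H,E,B] q_used=1 → run G
t=28: queue=[G,C,D,H,E,B] q_used=2 → run G
t=29: queue=[C,D,H,E,B,G] q_used=0 → run C
t=30: queue=[C,D,H,E,B,G] q_used=1 → run C
t=31: queue=[C,D,H,E,B,G] q_used=2 → run C
t=32: queue=[D,H,E,B,G,C] q_used=0 → run D
t=33: queue=[D,H,E,B,G,C] q_used=1 → run D
t=34: queue=[H,E,B,G,C] q_used=0 → run H
t=35: queue=[H,E,B,G,C] q_used=1 → run H
t=36: queue=[H,E,B,G,C] q_used=2 → run H
t=37: queue=[E,B,G,C,H] q_used=0 → run E
t=38: queue=[E,B,G,C,H] q_used=1 → run E
t=39: queue=[E,B,G,C,H] q_used=2 → run E
t=40: queue=[B,G,C,H] q_used=0 → run B
t=41: queue=[B,G,C,H] q_used=1 → run B
t=42: queue=[G,C,H] q_used=0 → run G
t=43: queue=[G,C,H] q_used=1 → run G
t=44: queue=[G,C,H] q_used=2 → run G
t=45: queue=[C,H] q_used=0 → run C
t=46: queue=[C,H] q_used=1 → run C
t=47: queue=[H] q_used=0 → run H
t=48: queue=[H] q_used=1 → run H
t=49: (idle)

running at tick 9 = A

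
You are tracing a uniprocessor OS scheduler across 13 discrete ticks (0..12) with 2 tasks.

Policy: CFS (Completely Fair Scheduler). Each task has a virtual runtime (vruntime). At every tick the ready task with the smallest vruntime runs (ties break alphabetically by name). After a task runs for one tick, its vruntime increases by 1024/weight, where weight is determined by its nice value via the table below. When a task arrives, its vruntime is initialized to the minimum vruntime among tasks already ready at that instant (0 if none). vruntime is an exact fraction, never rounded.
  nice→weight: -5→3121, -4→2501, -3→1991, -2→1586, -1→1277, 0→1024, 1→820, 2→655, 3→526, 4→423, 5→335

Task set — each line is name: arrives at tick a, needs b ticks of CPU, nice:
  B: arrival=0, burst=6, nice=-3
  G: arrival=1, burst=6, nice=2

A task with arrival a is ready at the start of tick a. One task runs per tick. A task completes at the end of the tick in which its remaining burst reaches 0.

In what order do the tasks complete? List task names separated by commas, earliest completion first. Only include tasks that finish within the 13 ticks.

t=0: vr[B=0] → run B
t=1: vr[B=1024/1991 G=1024/1991] → run B
t=2: vr[B=2048/1991 G=1024/1991] → run G
t=3: vr[B=2048/1991 G=2709504/1304105] → run B
t=4: vr[B=3072/1991 G=2709504/1304105] → run B
t=5: vr[B=4096/1991 G=2709504/1304105] → run B
t=6: vr[B=5120/1991 G=2709504/1304105] → run G
t=7: vr[B=5120/1991 G=4748288/1304105] → run B
t=8: vr[G=4748288/1304105] → run G
t=9: vr[G=6787072/1304105] → run G
t=10: vr[G=8825856/1304105] → run G
t=11: vr[G=2172928/260821] → run G
t=12: (idle)

completion order = B, G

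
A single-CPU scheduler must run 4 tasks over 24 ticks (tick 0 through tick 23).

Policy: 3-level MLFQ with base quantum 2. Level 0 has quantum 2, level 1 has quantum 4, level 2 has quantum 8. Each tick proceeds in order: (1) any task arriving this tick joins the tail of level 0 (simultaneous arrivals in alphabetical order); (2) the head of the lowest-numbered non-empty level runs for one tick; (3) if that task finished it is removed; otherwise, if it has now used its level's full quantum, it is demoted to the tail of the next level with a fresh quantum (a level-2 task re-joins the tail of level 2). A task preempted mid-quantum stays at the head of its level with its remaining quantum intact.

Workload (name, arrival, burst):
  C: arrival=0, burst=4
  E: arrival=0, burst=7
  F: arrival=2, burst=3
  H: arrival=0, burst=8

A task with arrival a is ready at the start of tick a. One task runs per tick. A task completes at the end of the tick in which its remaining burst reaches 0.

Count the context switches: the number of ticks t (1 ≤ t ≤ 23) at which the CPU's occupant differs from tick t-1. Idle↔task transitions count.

t=0: L0/L1/L2 = CEH/-/- → run C
t=1: L0/L1/L2 = CEH/-/- → run C
t=2: L0/L1/L2 = EHF/C/- → run E
t=3: L0/L1/L2 = EHF/C/- → run E
t=4: L0/L1/L2 = HF/CE/- → run H
t=5: L0/L1/L2 = HF/CE/- → run H
t=6: L0/L1/L2 = F/CEH/- → run F
t=7: L0/L1/L2 = F/CEH/- → run F
t=8: L0/L1/L2 = -/CEHF/- → run C
t=9: L0/L1/L2 = -/CEHF/- → run C
t=10: L0/L1/L2 = -/EHF/- → run E
t=11: L0/L1/L2 = -/EHF/- → run E
t=12: L0/L1/L2 = -/EHF/- → run E
t=13: L0/L1/L2 = -/EHF/- → run E
t=14: L0/L1/L2 = -/HF/E → run H
t=15: L0/L1/L2 = -/HF/E → run H
t=16: L0/L1/L2 = -/HF/E → run H
t=17: L0/L1/L2 = -/HF/E → run H
t=18: L0/L1/L2 = -/F/EH → run F
t=19: L0/L1/L2 = -/-/EH → run E
t=20: L0/L1/L2 = -/-/H → run H
t=21: L0/L1/L2 = -/-/H → run H
t=22: (idle)
t=23: (idle)

context switches = 10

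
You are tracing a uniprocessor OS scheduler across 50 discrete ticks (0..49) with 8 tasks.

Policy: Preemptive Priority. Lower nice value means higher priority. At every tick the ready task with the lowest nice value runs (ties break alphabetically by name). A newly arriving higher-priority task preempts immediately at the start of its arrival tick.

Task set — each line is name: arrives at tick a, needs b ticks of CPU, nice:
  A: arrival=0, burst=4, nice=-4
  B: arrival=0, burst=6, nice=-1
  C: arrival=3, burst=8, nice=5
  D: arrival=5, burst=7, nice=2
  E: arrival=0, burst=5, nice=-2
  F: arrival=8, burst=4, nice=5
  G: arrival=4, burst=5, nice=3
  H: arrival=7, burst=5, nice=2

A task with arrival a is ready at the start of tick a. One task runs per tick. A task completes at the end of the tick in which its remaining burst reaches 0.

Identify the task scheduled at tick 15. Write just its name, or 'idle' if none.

running at tick 15 = D

t=0: ready={A,B,E} → run A
t=1: ready={A,B,E} → run A
t=2: ready={A,B,E} → run A
t=3: ready={A,B,C,E} → run A
t=4: ready={B,C,E,G} → run E
t=5: ready={B,C,D,E,G} → run E
t=6: ready={B,C,D,E,G} → run E
t=7: ready={B,C,D,E,G,H} → run E
t=8: ready={B,C,D,E,F,G,H} → run E
t=9: ready={B,C,D,F,G,H} → run B
t=10: ready={B,C,D,F,G,H} → run B
t=11: ready={B,C,D,F,G,H} → run B
t=12: ready={B,C,D,F,G,H} → run B
t=13: ready={B,C,D,F,G,H} → run B
t=14: ready={B,C,D,F,G,H} → run B
t=15: ready={C,D,F,G,H} → run D
t=16: ready={C,D,F,G,H} → run D
t=17: ready={C,D,F,G,H} → run D
t=18: ready={C,D,F,G,H} → run D
t=19: ready={C,D,F,G,H} → run D
t=20: ready={C,D,F,G,H} → run D
t=21: ready={C,D,F,G,H} → run D
t=22: ready={C,F,G,H} → run H
t=23: ready={C,F,G,H} → run H
t=24: ready={C,F,G,H} → run H
t=25: ready={C,F,G,H} → run H
t=26: ready={C,F,G,H} → run H
t=27: ready={C,F,G} → run G
t=28: ready={C,F,G} → run G
t=29: ready={C,F,G} → run G
t=30: ready={C,F,G} → run G
t=31: ready={C,F,G} → run G
t=32: ready={C,F} → run C
t=33: ready={C,F} → run C
t=34: ready={C,F} → run C
t=35: ready={C,F} → run C
t=36: ready={C,F} → run C
t=37: ready={C,F} → run C
t=38: ready={C,F} → run C
t=39: ready={C,F} → run C
t=40: ready={F} → run F
t=41: ready={F} → run F
t=42: ready={F} → run F
t=43: ready={F} → run F
t=44: (idle)
t=45: (idle)
t=46: (idle)
t=47: (idle)
t=48: (idle)
t=49: (idle)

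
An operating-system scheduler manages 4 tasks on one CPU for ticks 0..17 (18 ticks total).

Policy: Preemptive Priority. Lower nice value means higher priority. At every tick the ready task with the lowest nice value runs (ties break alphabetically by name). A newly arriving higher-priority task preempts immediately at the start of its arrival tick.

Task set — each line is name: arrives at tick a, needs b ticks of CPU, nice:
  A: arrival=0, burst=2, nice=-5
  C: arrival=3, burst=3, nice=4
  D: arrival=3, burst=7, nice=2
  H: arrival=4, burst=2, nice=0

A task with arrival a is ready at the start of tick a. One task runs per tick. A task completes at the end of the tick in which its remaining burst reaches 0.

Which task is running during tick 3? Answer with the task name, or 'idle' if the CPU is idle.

running at tick 3 = D

t=0: ready={A} → run A
t=1: ready={A} → run A
t=2: (idle)
t=3: ready={C,D} → run D
t=4: ready={C,D,H} → run H
t=5: ready={C,D,H} → run H
t=6: ready={C,D} → run D
t=7: ready={C,D} → run D
t=8: ready={C,D} → run D
t=9: ready={C,D} → run D
t=10: ready={C,D} → run D
t=11: ready={C,D} → run D
t=12: ready={C} → run C
t=13: ready={C} → run C
t=14: ready={C} → run C
t=15: (idle)
t=16: (idle)
t=17: (idle)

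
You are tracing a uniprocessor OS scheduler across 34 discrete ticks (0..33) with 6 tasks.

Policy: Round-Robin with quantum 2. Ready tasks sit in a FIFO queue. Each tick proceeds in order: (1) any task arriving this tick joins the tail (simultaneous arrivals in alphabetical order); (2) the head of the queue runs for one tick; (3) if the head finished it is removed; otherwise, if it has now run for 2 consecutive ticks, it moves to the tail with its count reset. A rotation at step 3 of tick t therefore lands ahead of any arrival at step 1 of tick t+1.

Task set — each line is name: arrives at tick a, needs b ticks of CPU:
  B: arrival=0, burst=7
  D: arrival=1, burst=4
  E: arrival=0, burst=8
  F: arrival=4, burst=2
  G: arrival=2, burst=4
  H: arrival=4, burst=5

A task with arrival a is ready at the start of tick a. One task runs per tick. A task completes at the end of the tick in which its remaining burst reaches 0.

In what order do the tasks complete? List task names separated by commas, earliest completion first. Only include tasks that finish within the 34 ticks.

t=0: queue=[B,E] q_used=0 → run B
t=1: queue=[B,E,D] q_used=1 → run B
t=2: queue=[E,D,B,G] q_used=0 → run E
t=3: queue=[E,D,B,G] q_used=1 → run E
t=4: queue=[D,B,G,E,F,H] q_used=0 → run D
t=5: queue=[D,B,G,E,F,H] q_used=1 → run D
t=6: queue=[B,G,E,F,H,D] q_used=0 → run B
t=7: queue=[B,G,E,F,H,D] q_used=1 → run B
t=8: queue=[G,E,F,H,D,B] q_used=0 → run G
t=9: queue=[G,E,F,H,D,B] q_used=1 → run G
t=10: queue=[E,F,H,D,B,G] q_used=0 → run E
t=11: queue=[E,F,H,D,B,G] q_used=1 → run E
t=12: queue=[F,H,D,B,G,E] q_used=0 → run F
t=13: queue=[F,H,D,B,G,E] q_used=1 → run F
t=14: queue=[H,D,B,G,E] q_used=0 → run H
t=15: queue=[H,D,B,G,E] q_used=1 → run H
t=16: queue=[D,B,G,E,H] q_used=0 → run D
t=17: queue=[D,B,G,E,H] q_used=1 → run D
t=18: queue=[B,G,E,H] q_used=0 → run B
t=19: queue=[B,G,E,H] q_used=1 → run B
t=20: queue=[G,E,H,B] q_used=0 → run G
t=21: queue=[G,E,H,B] q_used=1 → run G
t=22: queue=[E,H,B] q_used=0 → run E
t=23: queue=[E,H,B] q_used=1 → run E
t=24: queue=[H,B,E] q_used=0 → run H
t=25: queue=[H,B,E] q_used=1 → run H
t=26: queue=[B,E,H] q_used=0 → run B
t=27: queue=[E,H] q_used=0 → run E
t=28: queue=[E,H] q_used=1 → run E
t=29: queue=[H] q_used=0 → run H
t=30: (idle)
t=31: (idle)
t=32: (idle)
t=33: (idle)

completion order = F, D, G, B, E, H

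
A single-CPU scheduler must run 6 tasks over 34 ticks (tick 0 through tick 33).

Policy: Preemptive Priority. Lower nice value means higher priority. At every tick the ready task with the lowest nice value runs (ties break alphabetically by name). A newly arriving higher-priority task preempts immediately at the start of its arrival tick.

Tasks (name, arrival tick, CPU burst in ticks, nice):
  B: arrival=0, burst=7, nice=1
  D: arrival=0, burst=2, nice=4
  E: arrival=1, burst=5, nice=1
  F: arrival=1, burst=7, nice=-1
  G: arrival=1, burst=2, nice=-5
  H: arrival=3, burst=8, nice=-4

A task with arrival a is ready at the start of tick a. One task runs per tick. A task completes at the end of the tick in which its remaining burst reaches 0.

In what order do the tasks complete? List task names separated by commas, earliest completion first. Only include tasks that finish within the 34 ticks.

completion order = G, H, F, B, E, D

t=0: ready={B,D} → run B
t=1: ready={B,D,E,F,G} → run G
t=2: ready={B,D,E,F,G} → run G
t=3: ready={B,D,E,F,H} → run H
t=4: ready={B,D,E,F,H} → run H
t=5: ready={B,D,E,F,H} → run H
t=6: ready={B,D,E,F,H} → run H
t=7: ready={B,D,E,F,H} → run H
t=8: ready={B,D,E,F,H} → run H
t=9: ready={B,D,E,F,H} → run H
t=10: ready={B,D,E,F,H} → run H
t=11: ready={B,D,E,F} → run F
t=12: ready={B,D,E,F} → run F
t=13: ready={B,D,E,F} → run F
t=14: ready={B,D,E,F} → run F
t=15: ready={B,D,E,F} → run F
t=16: ready={B,D,E,F} → run F
t=17: ready={B,D,E,F} → run F
t=18: ready={B,D,E} → run B
t=19: ready={B,D,E} → run B
t=20: ready={B,D,E} → run B
t=21: ready={B,D,E} → run B
t=22: ready={B,D,E} → run B
t=23: ready={B,D,E} → run B
t=24: ready={D,E} → run E
t=25: ready={D,E} → run E
t=26: ready={D,E} → run E
t=27: ready={D,E} → run E
t=28: ready={D,E} → run E
t=29: ready={D} → run D
t=30: ready={D} → run D
t=31: (idle)
t=32: (idle)
t=33: (idle)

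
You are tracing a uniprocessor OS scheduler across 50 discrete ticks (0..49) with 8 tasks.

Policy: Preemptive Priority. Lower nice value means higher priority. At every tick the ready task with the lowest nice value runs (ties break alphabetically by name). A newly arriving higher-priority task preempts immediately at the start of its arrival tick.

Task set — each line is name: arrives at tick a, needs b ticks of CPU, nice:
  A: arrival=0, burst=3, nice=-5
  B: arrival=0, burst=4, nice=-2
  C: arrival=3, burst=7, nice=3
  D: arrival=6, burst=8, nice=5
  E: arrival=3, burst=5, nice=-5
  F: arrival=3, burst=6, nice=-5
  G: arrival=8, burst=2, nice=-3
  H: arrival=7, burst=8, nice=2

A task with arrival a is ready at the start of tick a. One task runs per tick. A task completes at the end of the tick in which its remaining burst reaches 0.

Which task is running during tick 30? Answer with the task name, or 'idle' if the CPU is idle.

t=0: ready={A,B} → run A
t=1: ready={A,B} → run A
t=2: ready={A,B} → run A
t=3: ready={B,C,E,F} → run E
t=4: ready={B,C,E,F} → run E
t=5: ready={B,C,E,F} → run E
t=6: ready={B,C,D,E,F} → run E
t=7: ready={B,C,D,E,F,H} → run E
t=8: ready={B,C,D,F,G,H} → run F
t=9: ready={B,C,D,F,G,H} → run F
t=10: ready={B,C,D,F,G,H} → run F
t=11: ready={B,C,D,F,G,H} → run F
t=12: ready={B,C,D,F,G,H} → run F
t=13: ready={B,C,D,F,G,H} → run F
t=14: ready={B,C,D,G,H} → run G
t=15: ready={B,C,D,G,H} → run G
t=16: ready={B,C,D,H} → run B
t=17: ready={B,C,D,H} → run B
t=18: ready={B,C,D,H} → run B
t=19: ready={B,C,D,H} → run B
t=20: ready={C,D,H} → run H
t=21: ready={C,D,H} → run H
t=22: ready={C,D,H} → run H
t=23: ready={C,D,H} → run H
t=24: ready={C,D,H} → run H
t=25: ready={C,D,H} → run H
t=26: ready={C,D,H} → run H
t=27: ready={C,D,H} → run H
t=28: ready={C,D} → run C
t=29: ready={C,D} → run C
t=30: ready={C,D} → run C
t=31: ready={C,D} → run C
t=32: ready={C,D} → run C
t=33: ready={C,D} → run C
t=34: ready={C,D} → run C
t=35: ready={D} → run D
t=36: ready={D} → run D
t=37: ready={D} → run D
t=38: ready={D} → run D
t=39: ready={D} → run D
t=40: ready={D} → run D
t=41: ready={D} → run D
t=42: ready={D} → run D
t=43: (idle)
t=44: (idle)
t=45: (idle)
t=46: (idle)
t=47: (idle)
t=48: (idle)
t=49: (idle)

running at tick 30 = C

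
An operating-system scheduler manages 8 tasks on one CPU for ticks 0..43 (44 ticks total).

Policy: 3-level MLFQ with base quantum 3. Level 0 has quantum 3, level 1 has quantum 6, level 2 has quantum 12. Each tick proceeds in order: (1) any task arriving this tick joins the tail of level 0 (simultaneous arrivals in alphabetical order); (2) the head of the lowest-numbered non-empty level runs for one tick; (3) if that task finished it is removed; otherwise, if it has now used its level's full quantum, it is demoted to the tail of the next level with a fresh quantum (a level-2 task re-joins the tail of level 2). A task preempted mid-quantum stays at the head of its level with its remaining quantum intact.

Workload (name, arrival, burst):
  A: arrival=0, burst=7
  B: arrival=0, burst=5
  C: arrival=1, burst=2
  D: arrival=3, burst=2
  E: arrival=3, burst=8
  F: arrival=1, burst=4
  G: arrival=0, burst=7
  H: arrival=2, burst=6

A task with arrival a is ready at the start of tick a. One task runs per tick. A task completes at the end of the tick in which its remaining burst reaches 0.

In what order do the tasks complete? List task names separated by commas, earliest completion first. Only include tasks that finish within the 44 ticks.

completion order = C, D, A, B, G, F, H, E

t=0: L0/L1/L2 = ABG/-/- → run A
t=1: L0/L1/L2 = ABGCF/-/- → run A
t=2: L0/L1/L2 = ABGCFH/-/- → run A
t=3: L0/L1/L2 = BGCFHDE/A/- → run B
t=4: L0/L1/L2 = BGCFHDE/A/- → run B
t=5: L0/L1/L2 = BGCFHDE/A/- → run B
t=6: L0/L1/L2 = GCFHDE/AB/- → run G
t=7: L0/L1/L2 = GCFHDE/AB/- → run G
t=8: L0/L1/L2 = GCFHDE/AB/- → run G
t=9: L0/L1/L2 = CFHDE/ABG/- → run C
t=10: L0/L1/L2 = CFHDE/ABG/- → run C
t=11: L0/L1/L2 = FHDE/ABG/- → run F
t=12: L0/L1/L2 = FHDE/ABG/- → run F
t=13: L0/L1/L2 = FHDE/ABG/- → run F
t=14: L0/L1/L2 = HDE/ABGF/- → run H
t=15: L0/L1/L2 = HDE/ABGF/- → run H
t=16: L0/L1/L2 = HDE/ABGF/- → run H
t=17: L0/L1/L2 = DE/ABGFH/- → run D
t=18: L0/L1/L2 = DE/ABGFH/- → run D
t=19: L0/L1/L2 = E/ABGFH/- → run E
t=20: L0/L1/L2 = E/ABGFH/- → run E
t=21: L0/L1/L2 = E/ABGFH/- → run E
t=22: L0/L1/L2 = -/ABGFHE/- → run A
t=23: L0/L1/L2 = -/ABGFHE/- → run A
t=24: L0/L1/L2 = -/ABGFHE/- → run A
t=25: L0/L1/L2 = -/ABGFHE/- → run A
t=26: L0/L1/L2 = -/BGFHE/- → run B
t=27: L0/L1/L2 = -/BGFHE/- → run B
t=28: L0/L1/L2 = -/GFHE/- → run G
t=29: L0/L1/L2 = -/GFHE/- → run G
t=30: L0/L1/L2 = -/GFHE/- → run G
t=31: L0/L1/L2 = -/GFHE/- → run G
t=32: L0/L1/L2 = -/FHE/- → run F
t=33: L0/L1/L2 = -/HE/- → run H
t=34: L0/L1/L2 = -/HE/- → run H
t=35: L0/L1/L2 = -/HE/- → run H
t=36: L0/L1/L2 = -/E/- → run E
t=37: L0/L1/L2 = -/E/- → run E
t=38: L0/L1/L2 = -/E/- → run E
t=39: L0/L1/L2 = -/E/- → run E
t=40: L0/L1/L2 = -/E/- → run E
t=41: (idle)
t=42: (idle)
t=43: (idle)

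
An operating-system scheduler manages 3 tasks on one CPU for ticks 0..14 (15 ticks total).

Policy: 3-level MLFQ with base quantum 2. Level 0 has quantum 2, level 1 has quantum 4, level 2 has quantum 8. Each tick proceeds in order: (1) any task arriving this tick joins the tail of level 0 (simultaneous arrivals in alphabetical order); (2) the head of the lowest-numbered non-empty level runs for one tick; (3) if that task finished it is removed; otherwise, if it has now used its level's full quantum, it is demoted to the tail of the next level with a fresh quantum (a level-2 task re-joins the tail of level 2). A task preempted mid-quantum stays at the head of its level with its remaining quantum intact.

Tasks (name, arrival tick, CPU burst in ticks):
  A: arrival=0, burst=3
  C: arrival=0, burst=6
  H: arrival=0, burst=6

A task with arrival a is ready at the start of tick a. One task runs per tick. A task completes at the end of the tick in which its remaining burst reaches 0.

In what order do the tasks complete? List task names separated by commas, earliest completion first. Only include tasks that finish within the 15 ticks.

completion order = A, C, H

t=0: L0/L1/L2 = ACH/-/- → run A
t=1: L0/L1/L2 = ACH/-/- → run A
t=2: L0/L1/L2 = CH/A/- → run C
t=3: L0/L1/L2 = CH/A/- → run C
t=4: L0/L1/L2 = H/AC/- → run H
t=5: L0/L1/L2 = H/AC/- → run H
t=6: L0/L1/L2 = -/ACH/- → run A
t=7: L0/L1/L2 = -/CH/- → run C
t=8: L0/L1/L2 = -/CH/- → run C
t=9: L0/L1/L2 = -/CH/- → run C
t=10: L0/L1/L2 = -/CH/- → run C
t=11: L0/L1/L2 = -/H/- → run H
t=12: L0/L1/L2 = -/H/- → run H
t=13: L0/L1/L2 = -/H/- → run H
t=14: L0/L1/L2 = -/H/- → run H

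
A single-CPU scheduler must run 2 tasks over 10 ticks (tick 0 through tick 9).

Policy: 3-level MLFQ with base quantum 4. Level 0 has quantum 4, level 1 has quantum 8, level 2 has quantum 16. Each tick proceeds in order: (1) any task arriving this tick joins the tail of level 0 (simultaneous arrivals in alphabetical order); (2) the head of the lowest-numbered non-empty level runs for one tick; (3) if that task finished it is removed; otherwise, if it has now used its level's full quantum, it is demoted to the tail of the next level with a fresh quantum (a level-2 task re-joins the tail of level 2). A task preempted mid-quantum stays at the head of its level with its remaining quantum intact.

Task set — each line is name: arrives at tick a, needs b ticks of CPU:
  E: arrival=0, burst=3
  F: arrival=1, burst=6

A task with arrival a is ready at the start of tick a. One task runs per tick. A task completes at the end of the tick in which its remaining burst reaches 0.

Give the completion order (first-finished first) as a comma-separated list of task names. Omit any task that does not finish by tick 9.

completion order = E, F

t=0: L0/L1/L2 = E/-/- → run E
t=1: L0/L1/L2 = EF/-/- → run E
t=2: L0/L1/L2 = EF/-/- → run E
t=3: L0/L1/L2 = F/-/- → run F
t=4: L0/L1/L2 = F/-/- → run F
t=5: L0/L1/L2 = F/-/- → run F
t=6: L0/L1/L2 = F/-/- → run F
t=7: L0/L1/L2 = -/F/- → run F
t=8: L0/L1/L2 = -/F/- → run F
t=9: (idle)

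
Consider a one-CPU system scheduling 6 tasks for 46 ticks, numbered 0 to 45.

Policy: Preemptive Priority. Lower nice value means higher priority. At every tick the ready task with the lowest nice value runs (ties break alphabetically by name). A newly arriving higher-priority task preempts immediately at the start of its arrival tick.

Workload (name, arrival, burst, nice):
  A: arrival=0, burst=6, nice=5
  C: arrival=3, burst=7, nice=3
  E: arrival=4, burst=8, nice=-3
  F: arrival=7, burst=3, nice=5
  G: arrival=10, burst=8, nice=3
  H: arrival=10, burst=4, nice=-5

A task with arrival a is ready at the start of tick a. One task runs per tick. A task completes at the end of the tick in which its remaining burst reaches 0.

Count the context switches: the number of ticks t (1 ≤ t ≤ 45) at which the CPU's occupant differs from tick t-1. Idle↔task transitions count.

t=0: ready={A} → run A
t=1: ready={A} → run A
t=2: ready={A} → run A
t=3: ready={A,C} → run C
t=4: ready={A,C,E} → run E
t=5: ready={A,C,E} → run E
t=6: ready={A,C,E} → run E
t=7: ready={A,C,E,F} → run E
t=8: ready={A,C,E,F} → run E
t=9: ready={A,C,E,F} → run E
t=10: ready={A,C,E,F,G,H} → run H
t=11: ready={A,C,E,F,G,H} → run H
t=12: ready={A,C,E,F,G,H} → run H
t=13: ready={A,C,E,F,G,H} → run H
t=14: ready={A,C,E,F,G} → run E
t=15: ready={A,C,E,F,G} → run E
t=16: ready={A,C,F,G} → run C
t=17: ready={A,C,F,G} → run C
t=18: ready={A,C,F,G} → run C
t=19: ready={A,C,F,G} → run C
t=20: ready={A,C,F,G} → run C
t=21: ready={A,C,F,G} → run C
t=22: ready={A,F,G} → run G
t=23: ready={A,F,G} → run G
t=24: ready={A,F,G} → run G
t=25: ready={A,F,G} → run G
t=26: ready={A,F,G} → run G
t=27: ready={A,F,G} → run G
t=28: ready={A,F,G} → run G
t=29: ready={A,F,G} → run G
t=30: ready={A,F} → run A
t=31: ready={A,F} → run A
t=32: ready={A,F} → run A
t=33: ready={F} → run F
t=34: ready={F} → run F
t=35: ready={F} → run F
t=36: (idle)
t=37: (idle)
t=38: (idle)
t=39: (idle)
t=40: (idle)
t=41: (idle)
t=42: (idle)
t=43: (idle)
t=44: (idle)
t=45: (idle)

context switches = 9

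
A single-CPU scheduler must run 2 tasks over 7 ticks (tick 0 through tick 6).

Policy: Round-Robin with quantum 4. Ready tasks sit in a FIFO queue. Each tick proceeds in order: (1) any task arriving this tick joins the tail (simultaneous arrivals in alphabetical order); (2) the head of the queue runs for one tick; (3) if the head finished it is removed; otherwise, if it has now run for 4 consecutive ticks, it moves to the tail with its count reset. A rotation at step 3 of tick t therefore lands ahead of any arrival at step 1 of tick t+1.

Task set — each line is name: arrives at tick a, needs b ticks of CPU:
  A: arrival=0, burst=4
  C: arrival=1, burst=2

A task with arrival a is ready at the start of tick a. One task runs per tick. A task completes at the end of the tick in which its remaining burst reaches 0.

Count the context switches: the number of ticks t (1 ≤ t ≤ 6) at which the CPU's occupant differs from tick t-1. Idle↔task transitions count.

t=0: queue=[A] q_used=0 → run A
t=1: queue=[A,C] q_used=1 → run A
t=2: queue=[A,C] q_used=2 → run A
t=3: queue=[A,C] q_used=3 → run A
t=4: queue=[C] q_used=0 → run C
t=5: queue=[C] q_used=1 → run C
t=6: (idle)

context switches = 2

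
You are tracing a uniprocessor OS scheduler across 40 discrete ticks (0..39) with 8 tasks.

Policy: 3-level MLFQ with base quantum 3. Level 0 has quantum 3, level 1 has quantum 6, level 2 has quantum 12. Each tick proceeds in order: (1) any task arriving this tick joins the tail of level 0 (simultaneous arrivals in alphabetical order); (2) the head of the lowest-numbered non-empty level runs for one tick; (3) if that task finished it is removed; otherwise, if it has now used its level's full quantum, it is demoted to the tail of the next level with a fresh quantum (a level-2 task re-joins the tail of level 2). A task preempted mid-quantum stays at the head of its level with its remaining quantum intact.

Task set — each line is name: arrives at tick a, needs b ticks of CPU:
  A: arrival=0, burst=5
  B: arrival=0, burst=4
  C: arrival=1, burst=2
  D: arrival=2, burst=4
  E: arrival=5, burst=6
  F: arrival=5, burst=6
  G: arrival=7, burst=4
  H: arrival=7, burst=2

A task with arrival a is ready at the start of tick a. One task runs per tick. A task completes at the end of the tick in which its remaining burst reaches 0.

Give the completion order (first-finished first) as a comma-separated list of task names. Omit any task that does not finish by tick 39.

completion order = C, H, A, B, D, E, F, G

t=0: L0/L1/L2 = AB/-/- → run A
t=1: L0/L1/L2 = ABC/-/- → run A
t=2: L0/L1/L2 = ABCD/-/- → run A
t=3: L0/L1/L2 = BCD/A/- → run B
t=4: L0/L1/L2 = BCD/A/- → run B
t=5: L0/L1/L2 = BCDEF/A/- → run B
t=6: L0/L1/L2 = CDEF/AB/- → run C
t=7: L0/L1/L2 = CDEFGH/AB/- → run C
t=8: L0/L1/L2 = DEFGH/AB/- → run D
t=9: L0/L1/L2 = DEFGH/AB/- → run D
t=10: L0/L1/L2 = DEFGH/AB/- → run D
t=11: L0/L1/L2 = EFGH/ABD/- → run E
t=12: L0/L1/L2 = EFGH/ABD/- → run E
t=13: L0/L1/L2 = EFGH/ABD/- → run E
t=14: L0/L1/L2 = FGH/ABDE/- → run F
t=15: L0/L1/L2 = FGH/ABDE/- → run F
t=16: L0/L1/L2 = FGH/ABDE/- → run F
t=17: L0/L1/L2 = GH/ABDEF/- → run G
t=18: L0/L1/L2 = GH/ABDEF/- → run G
t=19: L0/L1/L2 = GH/ABDEF/- → run G
t=20: L0/L1/L2 = H/ABDEFG/- → run H
t=21: L0/L1/L2 = H/ABDEFG/- → run H
t=22: L0/L1/L2 = -/ABDEFG/- → run A
t=23: L0/L1/L2 = -/ABDEFG/- → run A
t=24: L0/L1/L2 = -/BDEFG/- → run B
t=25: L0/L1/L2 = -/DEFG/- → run D
t=26: L0/L1/L2 = -/EFG/- → run E
t=27: L0/L1/L2 = -/EFG/- → run E
t=28: L0/L1/L2 = -/EFG/- → run E
t=29: L0/L1/L2 = -/FG/- → run F
t=30: L0/L1/L2 = -/FG/- → run F
t=31: L0/L1/L2 = -/FG/- → run F
t=32: L0/L1/L2 = -/G/- → run G
t=33: (idle)
t=34: (idle)
t=35: (idle)
t=36: (idle)
t=37: (idle)
t=38: (idle)
t=39: (idle)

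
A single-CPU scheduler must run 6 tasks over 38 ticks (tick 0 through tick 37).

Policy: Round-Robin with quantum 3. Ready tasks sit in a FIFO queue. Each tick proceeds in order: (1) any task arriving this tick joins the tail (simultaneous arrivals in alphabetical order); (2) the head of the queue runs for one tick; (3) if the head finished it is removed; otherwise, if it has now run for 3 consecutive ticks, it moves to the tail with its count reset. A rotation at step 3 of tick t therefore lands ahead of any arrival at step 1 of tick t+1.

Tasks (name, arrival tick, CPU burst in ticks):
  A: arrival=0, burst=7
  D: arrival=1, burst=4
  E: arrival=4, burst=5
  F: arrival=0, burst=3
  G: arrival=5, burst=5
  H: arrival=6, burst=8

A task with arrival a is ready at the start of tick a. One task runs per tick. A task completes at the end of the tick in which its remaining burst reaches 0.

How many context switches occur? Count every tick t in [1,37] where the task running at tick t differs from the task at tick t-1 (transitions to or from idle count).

context switches = 12

t=0: queue=[A,F] q_used=0 → run A
t=1: queue=[A,F,D] q_used=1 → run A
t=2: queue=[A,F,D] q_used=2 → run A
t=3: queue=[F,D,A] q_used=0 → run F
t=4: queue=[F,D,A,E] q_used=1 → run F
t=5: queue=[F,D,A,E,G] q_used=2 → run F
t=6: queue=[D,A,E,G,H] q_used=0 → run D
t=7: queue=[D,A,E,G,H] q_used=1 → run D
t=8: queue=[D,A,E,G,H] q_used=2 → run D
t=9: queue=[A,E,G,H,D] q_used=0 → run A
t=10: queue=[A,E,G,H,D] q_used=1 → run A
t=11: queue=[A,E,G,H,D] q_used=2 → run A
t=12: queue=[E,G,H,D,A] q_used=0 → run E
t=13: queue=[E,G,H,D,A] q_used=1 → run E
t=14: queue=[E,G,H,D,A] q_used=2 → run E
t=15: queue=[G,H,D,A,E] q_used=0 → run G
t=16: queue=[G,H,D,A,E] q_used=1 → run G
t=17: queue=[G,H,D,A,E] q_used=2 → run G
t=18: queue=[H,D,A,E,G] q_used=0 → run H
t=19: queue=[H,D,A,E,G] q_used=1 → run H
t=20: queue=[H,D,A,E,G] q_used=2 → run H
t=21: queue=[D,A,E,G,H] q_used=0 → run D
t=22: queue=[A,E,G,H] q_used=0 → run A
t=23: queue=[E,G,H] q_used=0 → run E
t=24: queue=[E,G,H] q_used=1 → run E
t=25: queue=[G,H] q_used=0 → run G
t=26: queue=[G,H] q_used=1 → run G
t=27: queue=[H] q_used=0 → run H
t=28: queue=[H] q_used=1 → run H
t=29: queue=[H] q_used=2 → run H
t=30: queue=[H] q_used=0 → run H
t=31: queue=[H] q_used=1 → run H
t=32: (idle)
t=33: (idle)
t=34: (idle)
t=35: (idle)
t=36: (idle)
t=37: (idle)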